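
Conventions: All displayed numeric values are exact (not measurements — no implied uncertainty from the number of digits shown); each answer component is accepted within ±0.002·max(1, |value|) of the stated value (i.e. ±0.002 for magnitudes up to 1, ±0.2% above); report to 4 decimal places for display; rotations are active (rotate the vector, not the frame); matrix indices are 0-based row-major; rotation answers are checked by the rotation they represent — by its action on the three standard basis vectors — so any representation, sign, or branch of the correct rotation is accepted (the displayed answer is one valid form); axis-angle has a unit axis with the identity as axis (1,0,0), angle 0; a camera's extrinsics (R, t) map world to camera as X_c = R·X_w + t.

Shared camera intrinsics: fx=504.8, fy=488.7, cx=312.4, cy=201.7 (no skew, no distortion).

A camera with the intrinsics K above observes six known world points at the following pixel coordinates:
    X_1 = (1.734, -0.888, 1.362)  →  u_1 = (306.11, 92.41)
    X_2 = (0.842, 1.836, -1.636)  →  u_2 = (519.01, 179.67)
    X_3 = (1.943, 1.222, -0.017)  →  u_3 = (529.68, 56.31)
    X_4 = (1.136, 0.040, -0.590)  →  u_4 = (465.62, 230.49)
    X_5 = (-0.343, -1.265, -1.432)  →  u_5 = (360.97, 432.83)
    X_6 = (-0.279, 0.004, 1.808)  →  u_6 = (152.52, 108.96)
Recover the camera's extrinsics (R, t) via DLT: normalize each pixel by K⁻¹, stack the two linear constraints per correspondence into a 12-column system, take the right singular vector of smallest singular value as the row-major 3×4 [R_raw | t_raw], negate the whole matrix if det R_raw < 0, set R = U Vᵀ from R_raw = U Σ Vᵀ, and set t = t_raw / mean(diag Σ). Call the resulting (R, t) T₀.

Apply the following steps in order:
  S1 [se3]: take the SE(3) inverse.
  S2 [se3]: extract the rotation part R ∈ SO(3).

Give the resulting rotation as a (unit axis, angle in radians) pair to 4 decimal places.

rotation (axis_angle) = ((-0.8889, -0.0028, 0.4581), 2.3491)

source (pnp_recover): camera pose = R=[0.6428 0.3304 -0.6911; -0.3220 -0.7020 -0.6352; -0.6950 0.6308 -0.3449], t=(0.0900, 0.2600, 4.6501)
after S1 (invert_se3): R=[0.6428 -0.3220 -0.6950; 0.3304 -0.7020 0.6308; -0.6911 -0.6352 -0.3449], t=(3.2579, -2.7807, 1.8312)
after S2 (rot_of_se3): [0.6428 -0.3220 -0.6950; 0.3304 -0.7020 0.6308; -0.6911 -0.6352 -0.3449]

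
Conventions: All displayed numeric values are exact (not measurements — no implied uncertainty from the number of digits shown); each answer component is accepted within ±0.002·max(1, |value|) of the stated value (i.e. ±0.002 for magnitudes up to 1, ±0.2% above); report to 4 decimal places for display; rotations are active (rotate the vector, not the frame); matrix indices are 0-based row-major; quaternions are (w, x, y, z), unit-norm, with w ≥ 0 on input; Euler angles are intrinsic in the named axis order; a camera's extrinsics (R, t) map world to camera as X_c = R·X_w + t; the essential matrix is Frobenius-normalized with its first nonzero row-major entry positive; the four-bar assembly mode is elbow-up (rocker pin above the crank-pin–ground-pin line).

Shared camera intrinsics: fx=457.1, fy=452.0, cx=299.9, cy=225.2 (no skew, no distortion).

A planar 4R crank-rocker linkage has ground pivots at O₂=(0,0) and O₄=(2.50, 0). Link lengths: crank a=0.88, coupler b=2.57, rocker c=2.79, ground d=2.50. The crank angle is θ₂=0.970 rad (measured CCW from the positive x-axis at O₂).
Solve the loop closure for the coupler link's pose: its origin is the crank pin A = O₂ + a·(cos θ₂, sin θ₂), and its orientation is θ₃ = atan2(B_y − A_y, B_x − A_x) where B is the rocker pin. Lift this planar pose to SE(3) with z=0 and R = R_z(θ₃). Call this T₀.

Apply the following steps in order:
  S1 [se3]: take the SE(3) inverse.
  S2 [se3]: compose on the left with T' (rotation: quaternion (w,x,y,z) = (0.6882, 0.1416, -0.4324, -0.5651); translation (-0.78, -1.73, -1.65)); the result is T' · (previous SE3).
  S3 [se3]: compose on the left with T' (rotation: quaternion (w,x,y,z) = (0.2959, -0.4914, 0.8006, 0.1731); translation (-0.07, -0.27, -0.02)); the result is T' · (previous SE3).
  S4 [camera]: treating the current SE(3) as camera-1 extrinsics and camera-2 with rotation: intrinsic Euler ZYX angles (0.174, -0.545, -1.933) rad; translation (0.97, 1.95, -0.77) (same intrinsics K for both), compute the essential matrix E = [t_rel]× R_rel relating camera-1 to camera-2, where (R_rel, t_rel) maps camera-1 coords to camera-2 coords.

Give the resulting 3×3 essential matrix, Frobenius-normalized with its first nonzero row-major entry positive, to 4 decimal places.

source (fourbar_fk): coupler pose = R=[0.6127 -0.7903 0.0000; 0.7903 0.6127 0.0000; 0.0000 0.0000 1.0000], t=(0.4975, 0.7259, 0.0000)
after S1 (invert_se3): R=[0.6127 0.7903 0.0000; -0.7903 0.6127 -0.0000; 0.0000 0.0000 1.0000], t=(-0.8785, -0.0516, 0.0000)
after S2 (compose_se3): R=[-0.5257 0.3916 -0.7552; -0.8055 -0.5147 0.2938; -0.2737 0.7627 0.5860], t=(-0.8027, -0.9557, -2.0675)
after S3 (compose_se3): R=[0.8129 0.5555 0.1749; -0.1638 -0.0700 0.9840; 0.5588 -0.8286 0.0341], t=(0.4265, -1.3318, 2.0915)
after S4 (essential): [0.0453 0.3787 0.5932; -0.5469 0.1043 -0.0620; -0.4188 0.1153 0.0064]

matrix = [0.0453 0.3787 0.5932; -0.5469 0.1043 -0.0620; -0.4188 0.1153 0.0064]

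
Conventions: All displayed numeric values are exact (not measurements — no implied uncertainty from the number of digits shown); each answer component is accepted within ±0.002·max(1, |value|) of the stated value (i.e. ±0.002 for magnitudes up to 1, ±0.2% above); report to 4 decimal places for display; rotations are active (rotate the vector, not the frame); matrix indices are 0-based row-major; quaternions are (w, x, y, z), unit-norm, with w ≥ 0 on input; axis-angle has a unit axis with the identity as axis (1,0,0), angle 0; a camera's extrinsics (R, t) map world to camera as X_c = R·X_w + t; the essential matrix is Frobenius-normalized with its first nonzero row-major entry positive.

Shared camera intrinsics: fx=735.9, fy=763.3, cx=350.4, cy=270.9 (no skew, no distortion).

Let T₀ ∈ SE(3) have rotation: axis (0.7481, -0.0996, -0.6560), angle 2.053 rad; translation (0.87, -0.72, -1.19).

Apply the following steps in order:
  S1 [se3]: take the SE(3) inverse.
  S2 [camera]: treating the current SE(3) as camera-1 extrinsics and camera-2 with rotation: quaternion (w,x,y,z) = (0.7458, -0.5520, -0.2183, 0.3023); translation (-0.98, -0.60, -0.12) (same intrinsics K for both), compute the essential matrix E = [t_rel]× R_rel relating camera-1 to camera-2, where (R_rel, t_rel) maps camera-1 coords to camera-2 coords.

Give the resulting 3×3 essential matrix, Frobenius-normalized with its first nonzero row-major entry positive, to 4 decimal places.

after S1 (invert_se3): R=[0.3556 -0.6903 -0.6301; 0.4722 -0.4491 0.7585; -0.8066 -0.5672 0.1663], t=(-1.5562, 0.1684, 0.4912)
after S2 (essential): [0.2375 0.4842 0.2839; 0.0636 0.2411 0.2879; -0.3674 -0.2329 0.5424]

matrix = [0.2375 0.4842 0.2839; 0.0636 0.2411 0.2879; -0.3674 -0.2329 0.5424]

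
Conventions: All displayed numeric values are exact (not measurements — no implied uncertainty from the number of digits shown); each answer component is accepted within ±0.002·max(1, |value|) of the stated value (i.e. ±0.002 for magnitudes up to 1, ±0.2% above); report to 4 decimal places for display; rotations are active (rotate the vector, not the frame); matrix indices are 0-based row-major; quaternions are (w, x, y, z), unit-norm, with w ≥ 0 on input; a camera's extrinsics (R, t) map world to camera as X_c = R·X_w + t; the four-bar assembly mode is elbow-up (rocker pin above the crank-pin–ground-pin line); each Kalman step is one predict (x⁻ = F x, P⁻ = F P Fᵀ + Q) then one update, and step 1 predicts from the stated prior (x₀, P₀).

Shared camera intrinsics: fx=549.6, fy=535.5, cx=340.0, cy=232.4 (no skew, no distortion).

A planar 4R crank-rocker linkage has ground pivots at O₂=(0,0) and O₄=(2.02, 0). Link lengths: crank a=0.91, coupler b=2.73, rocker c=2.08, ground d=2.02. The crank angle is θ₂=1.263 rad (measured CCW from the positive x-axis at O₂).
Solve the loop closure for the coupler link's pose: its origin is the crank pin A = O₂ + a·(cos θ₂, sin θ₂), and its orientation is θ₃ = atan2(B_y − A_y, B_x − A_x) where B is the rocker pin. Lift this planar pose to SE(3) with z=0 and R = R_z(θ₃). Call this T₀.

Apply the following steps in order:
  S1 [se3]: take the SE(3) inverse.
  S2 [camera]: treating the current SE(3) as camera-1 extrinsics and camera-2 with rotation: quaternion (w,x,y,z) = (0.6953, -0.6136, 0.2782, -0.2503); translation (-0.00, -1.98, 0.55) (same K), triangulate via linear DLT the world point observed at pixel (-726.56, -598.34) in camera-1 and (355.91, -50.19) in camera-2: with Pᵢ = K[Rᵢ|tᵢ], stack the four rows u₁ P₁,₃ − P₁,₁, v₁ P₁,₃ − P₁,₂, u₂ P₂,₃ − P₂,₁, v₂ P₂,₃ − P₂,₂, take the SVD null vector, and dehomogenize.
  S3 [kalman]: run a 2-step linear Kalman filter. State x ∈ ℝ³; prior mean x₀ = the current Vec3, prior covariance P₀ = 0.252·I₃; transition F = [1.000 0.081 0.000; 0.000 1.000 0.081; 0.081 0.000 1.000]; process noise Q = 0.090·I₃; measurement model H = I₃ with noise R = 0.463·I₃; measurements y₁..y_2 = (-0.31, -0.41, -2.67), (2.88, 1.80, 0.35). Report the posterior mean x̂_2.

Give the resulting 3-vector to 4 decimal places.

source (fourbar_fk): coupler pose = R=[0.9207 -0.3902 0.0000; 0.3902 0.9207 0.0000; 0.0000 0.0000 1.0000], t=(0.2757, 0.8672, 0.0000)
after S1 (invert_se3): R=[0.9207 0.3902 0.0000; -0.3902 0.9207 0.0000; 0.0000 0.0000 1.0000], t=(-0.5922, -0.6909, 0.0000)
after S2 (triangulate): (-0.7805, -1.0867, 0.8940)
after S3 (kf_track): (0.7178, 0.2510, -0.1799)

result = (0.7178, 0.2510, -0.1799)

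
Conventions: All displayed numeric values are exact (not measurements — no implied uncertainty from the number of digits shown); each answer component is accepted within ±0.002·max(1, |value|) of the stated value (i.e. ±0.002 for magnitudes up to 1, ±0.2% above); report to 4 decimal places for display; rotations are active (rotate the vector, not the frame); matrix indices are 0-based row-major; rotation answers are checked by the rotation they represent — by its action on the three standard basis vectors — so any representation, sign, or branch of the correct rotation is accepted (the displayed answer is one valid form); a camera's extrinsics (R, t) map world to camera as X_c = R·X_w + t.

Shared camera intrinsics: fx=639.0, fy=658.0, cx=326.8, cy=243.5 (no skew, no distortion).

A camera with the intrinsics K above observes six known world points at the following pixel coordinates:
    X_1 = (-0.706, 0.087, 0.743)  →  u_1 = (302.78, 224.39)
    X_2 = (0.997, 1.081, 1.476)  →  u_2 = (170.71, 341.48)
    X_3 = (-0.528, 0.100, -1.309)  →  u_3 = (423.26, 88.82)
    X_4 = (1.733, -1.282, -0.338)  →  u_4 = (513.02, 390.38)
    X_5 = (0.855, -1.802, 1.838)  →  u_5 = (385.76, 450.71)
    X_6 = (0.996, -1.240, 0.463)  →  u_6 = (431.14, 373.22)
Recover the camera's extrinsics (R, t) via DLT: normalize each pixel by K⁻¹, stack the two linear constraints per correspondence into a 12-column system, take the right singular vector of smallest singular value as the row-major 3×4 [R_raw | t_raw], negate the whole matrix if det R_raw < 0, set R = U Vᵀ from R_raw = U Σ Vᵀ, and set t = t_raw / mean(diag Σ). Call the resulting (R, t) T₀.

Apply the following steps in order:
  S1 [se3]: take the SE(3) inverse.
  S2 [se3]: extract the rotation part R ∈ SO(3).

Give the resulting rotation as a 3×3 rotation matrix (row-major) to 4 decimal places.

rotation (matrix) = ((0.0387, 0.6177, -0.7855), (-0.8093, -0.4417, -0.3873), (-0.5862, 0.6506, 0.4828))

source (pnp_recover): camera pose = R=[0.0387 -0.8093 -0.5862; 0.6177 -0.4417 0.6506; -0.7855 -0.3873 0.4828], t=(0.2600, -0.2200, 6.3900)
after S1 (invert_se3): R=[0.0387 0.6177 -0.7855; -0.8093 -0.4417 -0.3873; -0.5862 0.6506 0.4828], t=(5.1449, 2.5877, -2.7895)
after S2 (rot_of_se3): [0.0387 0.6177 -0.7855; -0.8093 -0.4417 -0.3873; -0.5862 0.6506 0.4828]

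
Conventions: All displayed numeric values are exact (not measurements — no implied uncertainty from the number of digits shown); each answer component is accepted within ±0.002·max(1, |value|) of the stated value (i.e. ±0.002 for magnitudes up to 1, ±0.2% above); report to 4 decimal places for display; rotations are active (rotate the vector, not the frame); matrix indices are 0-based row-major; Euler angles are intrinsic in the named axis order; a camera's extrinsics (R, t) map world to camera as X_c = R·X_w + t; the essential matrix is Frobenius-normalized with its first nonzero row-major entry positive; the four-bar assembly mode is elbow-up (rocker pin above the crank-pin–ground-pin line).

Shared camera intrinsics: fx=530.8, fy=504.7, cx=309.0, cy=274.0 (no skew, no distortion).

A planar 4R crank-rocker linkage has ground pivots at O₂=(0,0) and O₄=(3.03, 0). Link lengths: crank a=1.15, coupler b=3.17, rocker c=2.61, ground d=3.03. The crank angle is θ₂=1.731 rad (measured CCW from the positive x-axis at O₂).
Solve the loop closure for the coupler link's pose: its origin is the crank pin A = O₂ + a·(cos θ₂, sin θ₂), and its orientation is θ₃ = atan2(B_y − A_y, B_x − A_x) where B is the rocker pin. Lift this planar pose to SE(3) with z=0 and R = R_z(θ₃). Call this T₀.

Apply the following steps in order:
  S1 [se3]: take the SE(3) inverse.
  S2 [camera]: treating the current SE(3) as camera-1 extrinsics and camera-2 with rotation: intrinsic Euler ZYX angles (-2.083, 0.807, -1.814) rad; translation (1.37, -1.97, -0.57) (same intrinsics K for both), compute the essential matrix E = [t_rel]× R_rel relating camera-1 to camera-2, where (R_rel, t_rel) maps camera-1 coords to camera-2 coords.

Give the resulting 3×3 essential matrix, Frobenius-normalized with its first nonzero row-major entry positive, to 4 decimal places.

matrix = [0.2318 0.4374 -0.0685; 0.5659 0.0306 -0.2695; -0.1807 0.5512 0.1413]

source (fourbar_fk): coupler pose = R=[0.8900 -0.4559 0.0000; 0.4559 0.8900 0.0000; 0.0000 0.0000 1.0000], t=(-0.1834, 1.1353, 0.0000)
after S1 (invert_se3): R=[0.8900 0.4559 0.0000; -0.4559 0.8900 0.0000; 0.0000 0.0000 1.0000], t=(-0.3543, -1.0941, 0.0000)
after S2 (essential): [0.2318 0.4374 -0.0685; 0.5659 0.0306 -0.2695; -0.1807 0.5512 0.1413]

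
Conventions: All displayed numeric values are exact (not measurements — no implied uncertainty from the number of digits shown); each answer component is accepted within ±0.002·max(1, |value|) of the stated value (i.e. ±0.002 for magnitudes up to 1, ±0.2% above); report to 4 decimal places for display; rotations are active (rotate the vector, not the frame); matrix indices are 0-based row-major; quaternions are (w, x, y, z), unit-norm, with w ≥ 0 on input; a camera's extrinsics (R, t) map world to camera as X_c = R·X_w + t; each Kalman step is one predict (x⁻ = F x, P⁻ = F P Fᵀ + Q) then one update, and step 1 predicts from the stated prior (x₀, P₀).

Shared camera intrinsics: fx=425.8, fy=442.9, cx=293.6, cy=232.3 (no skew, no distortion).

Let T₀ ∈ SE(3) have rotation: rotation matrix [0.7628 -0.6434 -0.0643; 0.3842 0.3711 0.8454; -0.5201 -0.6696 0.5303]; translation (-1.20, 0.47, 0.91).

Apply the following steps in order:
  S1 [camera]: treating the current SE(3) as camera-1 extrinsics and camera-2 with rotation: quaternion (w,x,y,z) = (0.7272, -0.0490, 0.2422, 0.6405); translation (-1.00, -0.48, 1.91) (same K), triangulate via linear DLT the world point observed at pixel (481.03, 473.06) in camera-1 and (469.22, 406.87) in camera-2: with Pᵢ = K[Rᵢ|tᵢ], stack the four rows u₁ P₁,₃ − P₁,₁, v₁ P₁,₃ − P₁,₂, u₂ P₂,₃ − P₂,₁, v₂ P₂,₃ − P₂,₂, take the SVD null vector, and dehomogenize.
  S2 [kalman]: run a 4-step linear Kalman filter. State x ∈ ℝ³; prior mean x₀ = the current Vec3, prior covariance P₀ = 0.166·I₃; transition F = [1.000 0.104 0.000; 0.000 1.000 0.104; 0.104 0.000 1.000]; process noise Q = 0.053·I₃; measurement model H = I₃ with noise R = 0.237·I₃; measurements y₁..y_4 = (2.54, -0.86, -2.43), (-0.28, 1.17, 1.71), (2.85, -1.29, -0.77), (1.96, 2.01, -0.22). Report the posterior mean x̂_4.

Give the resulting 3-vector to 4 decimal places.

after S1 (triangulate): (1.2446, -1.4534, 0.4720)
after S2 (kf_track): (1.7647, 0.3903, 0.0897)

result = (1.7647, 0.3903, 0.0897)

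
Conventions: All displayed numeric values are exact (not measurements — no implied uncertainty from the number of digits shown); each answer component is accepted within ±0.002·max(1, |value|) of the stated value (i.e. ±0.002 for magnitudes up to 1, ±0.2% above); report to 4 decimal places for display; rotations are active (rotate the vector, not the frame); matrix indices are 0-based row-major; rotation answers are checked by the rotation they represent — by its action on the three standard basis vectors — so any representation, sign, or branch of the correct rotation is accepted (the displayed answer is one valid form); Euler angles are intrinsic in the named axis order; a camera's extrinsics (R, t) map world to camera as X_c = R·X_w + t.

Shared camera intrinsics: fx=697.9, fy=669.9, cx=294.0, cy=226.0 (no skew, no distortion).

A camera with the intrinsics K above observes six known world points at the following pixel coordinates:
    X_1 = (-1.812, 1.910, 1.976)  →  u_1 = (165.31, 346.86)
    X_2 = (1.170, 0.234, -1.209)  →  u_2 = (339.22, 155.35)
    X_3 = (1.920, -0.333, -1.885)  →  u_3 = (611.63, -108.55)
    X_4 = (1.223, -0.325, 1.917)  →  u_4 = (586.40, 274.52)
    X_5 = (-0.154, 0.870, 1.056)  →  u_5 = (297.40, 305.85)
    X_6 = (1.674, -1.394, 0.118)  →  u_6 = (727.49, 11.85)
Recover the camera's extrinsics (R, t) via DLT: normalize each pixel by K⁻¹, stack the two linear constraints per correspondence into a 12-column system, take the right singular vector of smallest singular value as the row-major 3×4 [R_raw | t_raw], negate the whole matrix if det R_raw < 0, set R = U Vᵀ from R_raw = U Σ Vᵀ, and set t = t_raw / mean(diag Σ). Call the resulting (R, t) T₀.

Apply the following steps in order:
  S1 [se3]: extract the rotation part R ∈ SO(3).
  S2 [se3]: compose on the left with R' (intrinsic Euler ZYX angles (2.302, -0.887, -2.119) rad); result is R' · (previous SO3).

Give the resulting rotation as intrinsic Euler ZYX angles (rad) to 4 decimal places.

rotation (euler_zyx) = (1.2997, -0.5815, -1.6418)

source (pnp_recover): camera pose = R=[0.7100 -0.4976 0.4983; 0.3685 0.8655 0.3392; -0.6001 -0.0572 0.7979], t=(0.0398, -0.4699, 4.0199)
after S1 (rot_of_se3): [0.7100 -0.4976 0.4983; 0.3685 0.8655 0.3392; -0.6001 -0.0572 0.7979]
after S2 (compose_so3): [0.2237 0.2150 -0.9506; 0.8051 0.5089 0.3046; 0.5493 -0.8335 -0.0593]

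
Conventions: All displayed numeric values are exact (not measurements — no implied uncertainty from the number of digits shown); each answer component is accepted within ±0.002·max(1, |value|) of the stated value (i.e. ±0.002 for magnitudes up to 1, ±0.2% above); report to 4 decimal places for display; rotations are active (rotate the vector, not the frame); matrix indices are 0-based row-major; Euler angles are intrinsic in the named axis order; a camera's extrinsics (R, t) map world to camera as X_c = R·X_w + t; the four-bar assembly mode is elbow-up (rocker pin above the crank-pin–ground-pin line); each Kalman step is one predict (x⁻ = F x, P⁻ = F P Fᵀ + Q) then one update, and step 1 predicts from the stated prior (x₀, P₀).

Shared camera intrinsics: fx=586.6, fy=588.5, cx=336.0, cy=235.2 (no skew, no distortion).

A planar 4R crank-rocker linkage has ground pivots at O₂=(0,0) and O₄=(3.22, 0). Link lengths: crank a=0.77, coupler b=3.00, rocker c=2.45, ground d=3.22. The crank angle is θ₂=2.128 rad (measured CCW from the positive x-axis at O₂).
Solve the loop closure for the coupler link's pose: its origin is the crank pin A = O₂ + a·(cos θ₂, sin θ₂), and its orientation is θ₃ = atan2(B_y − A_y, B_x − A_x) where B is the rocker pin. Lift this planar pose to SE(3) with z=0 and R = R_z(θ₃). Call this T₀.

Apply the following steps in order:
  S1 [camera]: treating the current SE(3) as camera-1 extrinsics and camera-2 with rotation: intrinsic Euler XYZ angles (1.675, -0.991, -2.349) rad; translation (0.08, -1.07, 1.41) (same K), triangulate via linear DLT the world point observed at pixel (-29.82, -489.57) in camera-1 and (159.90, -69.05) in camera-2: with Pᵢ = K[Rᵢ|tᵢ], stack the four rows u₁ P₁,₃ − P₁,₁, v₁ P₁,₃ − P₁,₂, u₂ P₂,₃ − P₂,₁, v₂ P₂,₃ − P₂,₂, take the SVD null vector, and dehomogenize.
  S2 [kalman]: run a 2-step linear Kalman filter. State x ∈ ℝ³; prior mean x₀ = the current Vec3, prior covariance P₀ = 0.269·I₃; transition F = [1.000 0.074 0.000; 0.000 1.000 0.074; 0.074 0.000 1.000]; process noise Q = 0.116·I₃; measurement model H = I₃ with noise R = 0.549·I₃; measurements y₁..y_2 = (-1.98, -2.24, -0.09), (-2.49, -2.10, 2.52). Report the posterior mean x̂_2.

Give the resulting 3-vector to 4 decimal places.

result = (-2.1121, -1.9161, 1.2643)

source (fourbar_fk): coupler pose = R=[0.8553 -0.5182 0.0000; 0.5182 0.8553 0.0000; 0.0000 0.0000 1.0000], t=(-0.4072, 0.6535, 0.0000)
after S1 (triangulate): (-1.4783, -1.6972, 1.2700)
after S2 (kf_track): (-2.1121, -1.9161, 1.2643)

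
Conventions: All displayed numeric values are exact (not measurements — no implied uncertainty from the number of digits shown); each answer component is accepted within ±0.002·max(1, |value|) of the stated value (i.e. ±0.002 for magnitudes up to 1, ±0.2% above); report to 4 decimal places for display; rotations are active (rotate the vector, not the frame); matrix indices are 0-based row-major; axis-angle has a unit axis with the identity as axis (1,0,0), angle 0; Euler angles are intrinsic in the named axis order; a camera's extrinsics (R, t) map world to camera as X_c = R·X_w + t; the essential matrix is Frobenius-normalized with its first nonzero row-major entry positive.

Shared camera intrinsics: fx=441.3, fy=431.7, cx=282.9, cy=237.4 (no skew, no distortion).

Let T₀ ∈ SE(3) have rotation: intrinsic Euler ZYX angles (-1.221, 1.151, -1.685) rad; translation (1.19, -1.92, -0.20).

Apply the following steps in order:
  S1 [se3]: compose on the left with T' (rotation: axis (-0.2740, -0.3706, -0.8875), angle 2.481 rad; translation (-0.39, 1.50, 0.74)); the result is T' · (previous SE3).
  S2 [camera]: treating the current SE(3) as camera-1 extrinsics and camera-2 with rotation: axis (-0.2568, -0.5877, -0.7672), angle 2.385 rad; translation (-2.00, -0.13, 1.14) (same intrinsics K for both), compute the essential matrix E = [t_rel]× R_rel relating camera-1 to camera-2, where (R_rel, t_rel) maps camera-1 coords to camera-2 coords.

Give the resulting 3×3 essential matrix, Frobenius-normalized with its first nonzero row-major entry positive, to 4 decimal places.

after S1 (compose_se3): R=[-0.5594 0.7803 -0.2797; -0.5334 -0.5971 -0.5991; -0.6345 -0.1859 0.7502], t=(-2.6057, 1.9613, 0.5971)
after S2 (essential): [0.1536 0.3539 -0.5762; 0.6694 0.0568 0.1840; 0.0884 -0.0615 0.1496]

matrix = [0.1536 0.3539 -0.5762; 0.6694 0.0568 0.1840; 0.0884 -0.0615 0.1496]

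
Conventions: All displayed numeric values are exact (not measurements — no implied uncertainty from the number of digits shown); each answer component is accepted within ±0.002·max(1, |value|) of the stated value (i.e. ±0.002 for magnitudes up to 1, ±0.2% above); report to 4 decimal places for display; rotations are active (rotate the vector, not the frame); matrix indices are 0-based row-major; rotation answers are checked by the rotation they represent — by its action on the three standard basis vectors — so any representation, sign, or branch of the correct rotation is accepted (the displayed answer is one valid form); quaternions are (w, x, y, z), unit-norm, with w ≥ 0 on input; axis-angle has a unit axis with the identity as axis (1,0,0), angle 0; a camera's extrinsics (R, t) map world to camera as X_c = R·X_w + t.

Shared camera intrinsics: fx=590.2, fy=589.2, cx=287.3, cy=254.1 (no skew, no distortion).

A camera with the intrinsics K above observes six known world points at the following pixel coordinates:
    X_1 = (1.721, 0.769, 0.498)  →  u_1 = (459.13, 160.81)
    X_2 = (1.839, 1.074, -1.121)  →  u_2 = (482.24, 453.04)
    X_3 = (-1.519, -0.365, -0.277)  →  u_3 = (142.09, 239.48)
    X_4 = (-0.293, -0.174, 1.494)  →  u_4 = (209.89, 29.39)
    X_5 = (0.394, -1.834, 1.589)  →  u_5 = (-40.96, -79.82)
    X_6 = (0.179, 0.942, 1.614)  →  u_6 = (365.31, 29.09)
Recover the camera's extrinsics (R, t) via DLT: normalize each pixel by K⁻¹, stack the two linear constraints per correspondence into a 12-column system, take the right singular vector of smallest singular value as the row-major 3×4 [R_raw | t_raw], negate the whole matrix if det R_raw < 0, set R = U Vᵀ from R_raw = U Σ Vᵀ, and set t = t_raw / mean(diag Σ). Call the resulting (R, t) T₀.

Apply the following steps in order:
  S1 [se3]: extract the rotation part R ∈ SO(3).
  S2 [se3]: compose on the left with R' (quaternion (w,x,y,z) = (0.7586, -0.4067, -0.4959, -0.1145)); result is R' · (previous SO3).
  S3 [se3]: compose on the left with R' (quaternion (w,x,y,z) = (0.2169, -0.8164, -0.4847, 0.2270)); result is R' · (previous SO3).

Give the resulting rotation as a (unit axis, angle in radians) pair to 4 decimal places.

source (pnp_recover): camera pose = R=[0.3851 0.9177 0.0976; 0.1027 0.0625 -0.9927; -0.9172 0.3923 -0.0702], t=(-0.4800, -0.2400, 4.5299)
after S1 (rot_of_se3): [0.3851 0.9177 0.0976; 0.1027 0.0625 -0.9927; -0.9172 0.3923 -0.0702]
after S2 (compose_so3): [0.8495 0.2197 -0.4796; -0.5157 0.5376 -0.6672; 0.1113 0.8141 0.5699]
after S3 (compose_so3): [-0.0591 -0.0066 -0.9982; 0.9958 0.0702 -0.0594; 0.0705 -0.9975 0.0024]

rotation (axis_angle) = ((-0.5392, -0.6143, 0.5761), 2.0866)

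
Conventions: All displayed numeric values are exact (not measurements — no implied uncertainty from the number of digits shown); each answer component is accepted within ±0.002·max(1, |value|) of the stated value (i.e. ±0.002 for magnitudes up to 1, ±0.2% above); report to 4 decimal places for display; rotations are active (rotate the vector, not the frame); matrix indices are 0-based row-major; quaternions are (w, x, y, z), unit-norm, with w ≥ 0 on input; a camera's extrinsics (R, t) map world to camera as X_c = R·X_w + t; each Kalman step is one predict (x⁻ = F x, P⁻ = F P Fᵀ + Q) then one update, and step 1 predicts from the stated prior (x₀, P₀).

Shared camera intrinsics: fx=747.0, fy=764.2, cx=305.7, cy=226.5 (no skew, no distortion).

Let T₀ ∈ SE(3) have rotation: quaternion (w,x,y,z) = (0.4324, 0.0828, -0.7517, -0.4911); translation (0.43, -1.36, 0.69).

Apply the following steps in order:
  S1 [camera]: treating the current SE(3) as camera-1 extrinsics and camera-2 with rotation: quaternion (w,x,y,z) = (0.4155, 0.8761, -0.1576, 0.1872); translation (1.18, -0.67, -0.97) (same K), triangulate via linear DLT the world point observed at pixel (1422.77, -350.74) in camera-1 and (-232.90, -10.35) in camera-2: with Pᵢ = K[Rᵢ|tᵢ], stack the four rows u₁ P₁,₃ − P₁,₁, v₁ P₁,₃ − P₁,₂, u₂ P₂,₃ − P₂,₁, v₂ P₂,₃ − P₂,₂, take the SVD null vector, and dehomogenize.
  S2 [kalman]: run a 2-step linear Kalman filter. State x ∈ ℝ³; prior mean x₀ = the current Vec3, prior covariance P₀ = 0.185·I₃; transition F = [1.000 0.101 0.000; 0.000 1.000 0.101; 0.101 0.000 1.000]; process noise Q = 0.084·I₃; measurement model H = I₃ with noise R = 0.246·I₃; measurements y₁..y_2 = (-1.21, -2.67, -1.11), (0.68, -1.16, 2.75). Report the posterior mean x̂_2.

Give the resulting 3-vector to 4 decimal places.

after S1 (triangulate): (-0.7611, 1.4855, -1.6298)
after S2 (kf_track): (-0.1705, -0.9096, 0.4663)

result = (-0.1705, -0.9096, 0.4663)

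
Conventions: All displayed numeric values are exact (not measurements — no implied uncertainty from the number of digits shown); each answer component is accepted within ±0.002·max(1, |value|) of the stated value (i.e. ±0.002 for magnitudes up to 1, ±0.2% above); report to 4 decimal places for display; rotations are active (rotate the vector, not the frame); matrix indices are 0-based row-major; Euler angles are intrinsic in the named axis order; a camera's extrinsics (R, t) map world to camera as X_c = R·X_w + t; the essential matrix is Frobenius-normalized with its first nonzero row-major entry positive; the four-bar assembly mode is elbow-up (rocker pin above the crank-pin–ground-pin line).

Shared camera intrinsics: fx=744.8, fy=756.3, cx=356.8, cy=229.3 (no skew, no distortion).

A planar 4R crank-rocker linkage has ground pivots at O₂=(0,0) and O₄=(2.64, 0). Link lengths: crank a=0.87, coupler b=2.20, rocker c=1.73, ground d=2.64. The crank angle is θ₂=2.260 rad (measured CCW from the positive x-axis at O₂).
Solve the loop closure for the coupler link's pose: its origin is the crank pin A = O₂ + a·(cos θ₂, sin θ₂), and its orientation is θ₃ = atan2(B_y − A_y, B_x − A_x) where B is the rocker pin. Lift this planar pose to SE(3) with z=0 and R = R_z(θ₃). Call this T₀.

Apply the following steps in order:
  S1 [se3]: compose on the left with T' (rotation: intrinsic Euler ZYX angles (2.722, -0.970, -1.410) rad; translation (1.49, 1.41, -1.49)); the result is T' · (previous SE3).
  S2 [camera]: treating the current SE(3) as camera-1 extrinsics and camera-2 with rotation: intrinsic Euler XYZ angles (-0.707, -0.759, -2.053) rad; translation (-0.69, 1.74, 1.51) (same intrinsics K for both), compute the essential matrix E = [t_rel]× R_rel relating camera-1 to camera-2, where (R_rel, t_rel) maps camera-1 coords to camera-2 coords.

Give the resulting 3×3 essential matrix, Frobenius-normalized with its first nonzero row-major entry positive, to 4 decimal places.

matrix = [0.3141 -0.2129 -0.1555; 0.4835 -0.0394 0.4936; 0.2890 -0.3048 -0.4201]

source (fourbar_fk): coupler pose = R=[0.9530 -0.3030 0.0000; 0.3030 0.9530 0.0000; 0.0000 0.0000 1.0000], t=(-0.5533, 0.6714, 0.0000)
after S1 (compose_se3): R=[-0.7371 -0.6144 -0.2815; 0.2757 0.1070 -0.9553; 0.6170 -0.7817 0.0905], t=(1.2326, 1.4071, -2.3210)
after S2 (essential): [0.3141 -0.2129 -0.1555; 0.4835 -0.0394 0.4936; 0.2890 -0.3048 -0.4201]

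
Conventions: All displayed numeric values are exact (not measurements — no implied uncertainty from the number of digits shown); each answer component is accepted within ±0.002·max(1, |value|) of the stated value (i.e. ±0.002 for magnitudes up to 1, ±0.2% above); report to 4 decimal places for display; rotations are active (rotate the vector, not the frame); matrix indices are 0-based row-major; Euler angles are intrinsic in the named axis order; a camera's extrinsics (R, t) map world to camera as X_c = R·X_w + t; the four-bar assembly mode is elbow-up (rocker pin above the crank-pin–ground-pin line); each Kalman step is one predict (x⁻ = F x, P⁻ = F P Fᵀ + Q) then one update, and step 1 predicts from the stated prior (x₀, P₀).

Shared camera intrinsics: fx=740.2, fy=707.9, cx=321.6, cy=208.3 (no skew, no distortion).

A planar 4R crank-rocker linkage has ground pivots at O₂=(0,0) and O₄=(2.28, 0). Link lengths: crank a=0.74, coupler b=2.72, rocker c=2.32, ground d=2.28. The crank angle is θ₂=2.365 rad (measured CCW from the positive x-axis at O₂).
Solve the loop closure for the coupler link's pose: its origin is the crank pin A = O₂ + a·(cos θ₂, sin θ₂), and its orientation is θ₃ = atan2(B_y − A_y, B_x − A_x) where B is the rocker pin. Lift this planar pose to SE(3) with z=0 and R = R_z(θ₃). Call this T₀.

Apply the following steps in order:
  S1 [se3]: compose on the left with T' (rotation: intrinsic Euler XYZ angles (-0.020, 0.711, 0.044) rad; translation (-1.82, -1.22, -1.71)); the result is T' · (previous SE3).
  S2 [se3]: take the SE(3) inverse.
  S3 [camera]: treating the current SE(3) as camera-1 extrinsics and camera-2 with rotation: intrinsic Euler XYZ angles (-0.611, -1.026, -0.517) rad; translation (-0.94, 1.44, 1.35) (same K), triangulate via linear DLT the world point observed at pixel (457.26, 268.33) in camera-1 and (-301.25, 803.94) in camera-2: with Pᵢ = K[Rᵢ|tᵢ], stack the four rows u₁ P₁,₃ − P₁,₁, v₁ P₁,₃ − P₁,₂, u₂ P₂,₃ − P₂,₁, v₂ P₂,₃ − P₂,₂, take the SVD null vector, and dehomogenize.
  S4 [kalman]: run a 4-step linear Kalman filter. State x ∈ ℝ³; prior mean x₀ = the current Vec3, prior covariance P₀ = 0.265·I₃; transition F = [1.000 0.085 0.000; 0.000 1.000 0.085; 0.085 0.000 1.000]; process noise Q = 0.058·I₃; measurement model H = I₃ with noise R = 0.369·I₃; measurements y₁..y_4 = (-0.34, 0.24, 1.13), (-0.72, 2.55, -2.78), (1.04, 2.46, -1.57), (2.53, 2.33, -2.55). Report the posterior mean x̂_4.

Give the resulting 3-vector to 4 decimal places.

result = (1.0759, 1.7601, -1.2628)

source (fourbar_fk): coupler pose = R=[0.7811 -0.6244 0.0000; 0.6244 0.7811 0.0000; 0.0000 0.0000 1.0000], t=(-0.5278, 0.5186, 0.0000)
after S1 (compose_se3): R=[0.5704 -0.4987 0.6526; 0.6482 0.7613 0.0152; -0.5044 0.4144 0.7576], t=(-2.2369, -0.7180, -1.3609)
after S2 (invert_se3): R=[0.5704 0.6482 -0.5044; -0.4987 0.7613 0.4144; 0.6526 0.0152 0.7576], t=(1.0550, -0.0050, 2.5016)
after S3 (triangulate): (0.3069, -0.0116, 1.1309)
after S4 (kf_track): (1.0759, 1.7601, -1.2628)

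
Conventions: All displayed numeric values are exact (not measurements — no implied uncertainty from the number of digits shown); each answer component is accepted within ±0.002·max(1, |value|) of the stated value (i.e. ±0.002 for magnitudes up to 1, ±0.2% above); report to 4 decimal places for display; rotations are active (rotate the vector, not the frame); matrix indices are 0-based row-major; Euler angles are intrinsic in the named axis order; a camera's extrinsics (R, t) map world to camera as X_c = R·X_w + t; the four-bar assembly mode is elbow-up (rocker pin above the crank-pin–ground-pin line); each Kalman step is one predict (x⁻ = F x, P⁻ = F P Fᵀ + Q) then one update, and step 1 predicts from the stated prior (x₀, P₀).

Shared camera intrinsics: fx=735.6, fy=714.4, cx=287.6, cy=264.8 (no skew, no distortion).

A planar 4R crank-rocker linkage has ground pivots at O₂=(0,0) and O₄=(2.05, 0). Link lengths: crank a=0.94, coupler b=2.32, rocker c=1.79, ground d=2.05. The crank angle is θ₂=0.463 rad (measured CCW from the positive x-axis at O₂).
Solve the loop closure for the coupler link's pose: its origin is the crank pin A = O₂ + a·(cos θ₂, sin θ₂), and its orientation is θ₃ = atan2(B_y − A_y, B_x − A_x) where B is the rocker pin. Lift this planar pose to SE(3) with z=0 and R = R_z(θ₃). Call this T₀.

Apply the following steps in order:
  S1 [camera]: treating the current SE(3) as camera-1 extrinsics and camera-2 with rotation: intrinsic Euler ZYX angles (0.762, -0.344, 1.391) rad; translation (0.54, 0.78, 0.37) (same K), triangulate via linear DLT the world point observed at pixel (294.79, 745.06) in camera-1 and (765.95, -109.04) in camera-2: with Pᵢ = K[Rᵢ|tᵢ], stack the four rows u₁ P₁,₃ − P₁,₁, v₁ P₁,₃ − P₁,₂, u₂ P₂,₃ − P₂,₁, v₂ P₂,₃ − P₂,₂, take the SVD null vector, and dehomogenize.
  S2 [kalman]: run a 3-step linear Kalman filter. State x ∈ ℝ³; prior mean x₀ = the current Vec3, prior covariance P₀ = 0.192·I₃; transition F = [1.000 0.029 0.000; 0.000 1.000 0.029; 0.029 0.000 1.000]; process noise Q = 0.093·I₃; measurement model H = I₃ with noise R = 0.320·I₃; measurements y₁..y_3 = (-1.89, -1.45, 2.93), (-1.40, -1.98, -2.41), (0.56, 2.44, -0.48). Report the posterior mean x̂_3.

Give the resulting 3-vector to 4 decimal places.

source (fourbar_fk): coupler pose = R=[0.8584 -0.5129 0.0000; 0.5129 0.8584 0.0000; 0.0000 0.0000 1.0000], t=(0.8410, 0.4198, 0.0000)
after S1 (triangulate): (-0.4154, 0.9163, 1.4776)
after S2 (kf_track): (-0.5009, 0.4835, -0.1094)

result = (-0.5009, 0.4835, -0.1094)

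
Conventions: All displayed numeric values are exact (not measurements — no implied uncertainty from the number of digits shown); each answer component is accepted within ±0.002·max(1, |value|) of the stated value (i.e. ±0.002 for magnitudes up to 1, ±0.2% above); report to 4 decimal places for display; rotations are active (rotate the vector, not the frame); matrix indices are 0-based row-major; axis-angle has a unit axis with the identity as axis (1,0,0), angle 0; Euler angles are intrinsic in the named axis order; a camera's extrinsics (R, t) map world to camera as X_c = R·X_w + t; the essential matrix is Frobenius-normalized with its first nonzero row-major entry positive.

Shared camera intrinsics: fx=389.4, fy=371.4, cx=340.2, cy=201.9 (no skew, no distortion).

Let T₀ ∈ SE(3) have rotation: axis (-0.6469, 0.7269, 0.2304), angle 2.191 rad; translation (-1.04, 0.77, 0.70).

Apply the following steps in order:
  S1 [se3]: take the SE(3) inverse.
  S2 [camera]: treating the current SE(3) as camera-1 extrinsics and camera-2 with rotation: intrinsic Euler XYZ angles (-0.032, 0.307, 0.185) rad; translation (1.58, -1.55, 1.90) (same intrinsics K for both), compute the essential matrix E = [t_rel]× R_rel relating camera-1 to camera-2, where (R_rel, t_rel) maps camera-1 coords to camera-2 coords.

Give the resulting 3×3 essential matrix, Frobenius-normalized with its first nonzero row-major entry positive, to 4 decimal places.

after S1 (invert_se3): R=[0.0806 -0.5560 -0.8272; -0.9311 0.2543 -0.2616; 0.3559 0.7913 -0.4972], t=(1.0910, -0.9810, 0.1089)
after S2 (essential): [0.5439 -0.0608 -0.4203; 0.0769 -0.6590 0.1159; -0.1027 -0.2020 0.1369]

matrix = [0.5439 -0.0608 -0.4203; 0.0769 -0.6590 0.1159; -0.1027 -0.2020 0.1369]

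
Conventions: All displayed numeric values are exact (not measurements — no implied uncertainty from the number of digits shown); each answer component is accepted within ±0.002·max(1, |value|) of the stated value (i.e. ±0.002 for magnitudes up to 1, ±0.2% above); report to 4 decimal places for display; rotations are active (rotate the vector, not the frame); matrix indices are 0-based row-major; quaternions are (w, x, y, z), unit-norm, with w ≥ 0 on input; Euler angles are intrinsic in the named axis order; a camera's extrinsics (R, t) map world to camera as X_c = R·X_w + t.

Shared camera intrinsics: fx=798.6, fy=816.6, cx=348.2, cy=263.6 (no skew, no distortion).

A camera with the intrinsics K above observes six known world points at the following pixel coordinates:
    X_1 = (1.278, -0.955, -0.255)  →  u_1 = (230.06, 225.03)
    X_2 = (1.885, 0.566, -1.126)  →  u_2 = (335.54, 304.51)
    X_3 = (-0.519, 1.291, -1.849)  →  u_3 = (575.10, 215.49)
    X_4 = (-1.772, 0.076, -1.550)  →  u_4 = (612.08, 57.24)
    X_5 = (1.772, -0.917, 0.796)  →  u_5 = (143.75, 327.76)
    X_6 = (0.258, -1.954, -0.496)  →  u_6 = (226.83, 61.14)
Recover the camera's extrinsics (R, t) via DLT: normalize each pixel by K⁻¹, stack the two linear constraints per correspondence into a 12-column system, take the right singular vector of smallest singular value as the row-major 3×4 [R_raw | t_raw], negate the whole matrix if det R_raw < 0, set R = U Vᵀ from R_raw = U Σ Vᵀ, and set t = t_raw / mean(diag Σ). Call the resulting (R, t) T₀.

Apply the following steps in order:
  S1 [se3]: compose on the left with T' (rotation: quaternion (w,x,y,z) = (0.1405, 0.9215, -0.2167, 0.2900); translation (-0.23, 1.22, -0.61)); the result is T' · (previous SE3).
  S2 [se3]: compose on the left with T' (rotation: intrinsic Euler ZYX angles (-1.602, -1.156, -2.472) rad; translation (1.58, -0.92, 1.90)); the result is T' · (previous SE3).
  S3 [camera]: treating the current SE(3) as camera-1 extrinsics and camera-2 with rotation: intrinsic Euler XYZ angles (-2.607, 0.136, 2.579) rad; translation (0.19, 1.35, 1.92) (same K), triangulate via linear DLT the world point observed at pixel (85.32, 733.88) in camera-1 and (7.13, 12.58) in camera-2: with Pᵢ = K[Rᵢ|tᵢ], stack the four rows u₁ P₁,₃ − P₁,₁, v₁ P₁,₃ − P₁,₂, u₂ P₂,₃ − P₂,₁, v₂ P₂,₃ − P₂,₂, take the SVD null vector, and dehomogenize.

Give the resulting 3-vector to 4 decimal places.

source (pnp_recover): camera pose = R=[-0.6605 0.6706 -0.3377; 0.3920 0.6916 0.6067; 0.6404 0.2683 -0.7196], t=(0.3503, -0.0201, 6.3379)
after S1 (compose_se3): R=[-0.3725 0.2894 -0.8818; -0.3761 -0.9157 -0.1416; -0.8484 0.2789 0.4500], t=(3.0398, -1.3118, -5.4257)
after S2 (compose_se3): R=[-0.2012 0.8970 0.3936; 0.9793 0.1755 0.1007; 0.0212 0.4057 -0.9137], t=(-0.6514, 2.5648, 6.7245)
after S3 (triangulate): (1.5509, -1.1860, -0.4162)

result = (1.5509, -1.1860, -0.4162)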